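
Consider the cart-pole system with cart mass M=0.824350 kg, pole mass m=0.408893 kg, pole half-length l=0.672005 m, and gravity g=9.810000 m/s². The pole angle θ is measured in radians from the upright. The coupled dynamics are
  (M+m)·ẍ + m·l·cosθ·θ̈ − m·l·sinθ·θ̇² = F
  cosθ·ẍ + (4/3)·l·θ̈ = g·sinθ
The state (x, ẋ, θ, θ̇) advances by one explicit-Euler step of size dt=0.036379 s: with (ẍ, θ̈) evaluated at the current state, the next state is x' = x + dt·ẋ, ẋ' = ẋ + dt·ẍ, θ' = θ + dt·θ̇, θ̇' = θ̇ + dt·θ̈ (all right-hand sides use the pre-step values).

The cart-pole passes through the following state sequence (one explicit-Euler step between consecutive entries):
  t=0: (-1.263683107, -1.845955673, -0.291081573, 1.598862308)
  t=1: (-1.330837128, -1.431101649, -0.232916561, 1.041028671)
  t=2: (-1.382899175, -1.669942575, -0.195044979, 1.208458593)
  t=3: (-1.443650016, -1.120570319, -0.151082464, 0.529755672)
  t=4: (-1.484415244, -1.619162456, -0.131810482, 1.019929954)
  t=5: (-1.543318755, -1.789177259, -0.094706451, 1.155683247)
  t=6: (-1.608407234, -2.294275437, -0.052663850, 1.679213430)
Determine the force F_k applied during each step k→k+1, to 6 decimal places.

F_0 = 10.228892 N
F_1 = -6.797455 N
F_2 = 13.672232 N
F_3 = -13.230384 N
F_4 = -4.709432 N
F_5 = -13.151441 N

step 0→1:
  ẍ = (ẋ'−ẋ)/dt = (-1.431101649−-1.845955673)/0.036379 = 11.403668
  θ̈ = (θ̇'−θ̇)/dt = (1.041028671−1.598862308)/0.036379 = -15.333946
  sinθ=-0.286988, cosθ=0.957934
  F = (M+m)·ẍ + m·l·cosθ·θ̈ − m·l·sinθ·θ̇² = 14.063493 + -4.036191 − -0.201590 = 10.228892
step 1→2:
  ẍ = (ẋ'−ẋ)/dt = (-1.669942575−-1.431101649)/0.036379 = -6.565352
  θ̈ = (θ̇'−θ̇)/dt = (1.208458593−1.041028671)/0.036379 = 4.602378
  sinθ=-0.230816, cosθ=0.972997
  F = (M+m)·ẍ + m·l·cosθ·θ̈ − m·l·sinθ·θ̇² = -8.096674 + 1.230485 − -0.068734 = -6.797455
step 2→3:
  ẍ = (ẋ'−ẋ)/dt = (-1.120570319−-1.669942575)/0.036379 = 15.101357
  θ̈ = (θ̇'−θ̇)/dt = (0.529755672−1.208458593)/0.036379 = -18.656448
  sinθ=-0.193811, cosθ=0.981039
  F = (M+m)·ẍ + m·l·cosθ·θ̈ − m·l·sinθ·θ̇² = 18.623642 + -5.029182 − -0.077772 = 13.672232
step 3→4:
  ẍ = (ẋ'−ẋ)/dt = (-1.619162456−-1.120570319)/0.036379 = -13.705493
  θ̈ = (θ̇'−θ̇)/dt = (1.019929954−0.529755672)/0.036379 = 13.474100
  sinθ=-0.150508, cosθ=0.988609
  F = (M+m)·ẍ + m·l·cosθ·θ̈ − m·l·sinθ·θ̇² = -16.902204 + 3.660213 − -0.011606 = -13.230384
step 4→5:
  ẍ = (ẋ'−ẋ)/dt = (-1.789177259−-1.619162456)/0.036379 = -4.673433
  θ̈ = (θ̇'−θ̇)/dt = (1.155683247−1.019929954)/0.036379 = 3.731639
  sinθ=-0.131429, cosθ=0.991326
  F = (M+m)·ẍ + m·l·cosθ·θ̈ − m·l·sinθ·θ̇² = -5.763478 + 1.016478 − -0.037568 = -4.709432
step 5→6:
  ẍ = (ẋ'−ẋ)/dt = (-2.294275437−-1.789177259)/0.036379 = -13.884334
  θ̈ = (θ̇'−θ̇)/dt = (1.679213430−1.155683247)/0.036379 = 14.391000
  sinθ=-0.094565, cosθ=0.995519
  F = (M+m)·ẍ + m·l·cosθ·θ̈ − m·l·sinθ·θ̇² = -17.122757 + 3.936612 − -0.034705 = -13.151441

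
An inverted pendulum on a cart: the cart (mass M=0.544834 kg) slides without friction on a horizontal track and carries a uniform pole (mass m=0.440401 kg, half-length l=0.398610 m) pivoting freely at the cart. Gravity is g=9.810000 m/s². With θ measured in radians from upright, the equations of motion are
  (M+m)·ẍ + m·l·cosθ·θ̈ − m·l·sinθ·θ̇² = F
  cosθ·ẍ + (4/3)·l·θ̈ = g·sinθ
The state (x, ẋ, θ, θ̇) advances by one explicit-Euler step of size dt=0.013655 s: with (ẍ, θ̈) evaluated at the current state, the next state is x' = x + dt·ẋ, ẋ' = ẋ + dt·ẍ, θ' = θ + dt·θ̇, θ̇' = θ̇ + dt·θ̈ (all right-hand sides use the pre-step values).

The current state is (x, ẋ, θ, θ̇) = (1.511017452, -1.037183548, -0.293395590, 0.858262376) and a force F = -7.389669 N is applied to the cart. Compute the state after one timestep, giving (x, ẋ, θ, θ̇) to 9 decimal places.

sinθ=-0.289204374, cosθ=0.957267377
temp = (F + m·l·θ̇²·sinθ)/(M+m) = (-7.389669 + -0.037397407)/0.985235 = -7.538370447
θ̈ = (g·sinθ − cosθ·temp)/(l·(4/3 − m·cos²θ/(M+m))) = 11.893257160
ẍ = temp − m·l·θ̈·cosθ/(M+m) = -9.566943829
Euler: x'=1.511017452+0.013655·-1.037183548=1.496854711, ẋ'=-1.037183548+0.013655·-9.566943829=-1.167820166
       θ'=-0.293395590+0.013655·0.858262376=-0.281676017, θ̇'=0.858262376+0.013655·11.893257160=1.020664803

(1.496854711, -1.167820166, -0.281676017, 1.020664803)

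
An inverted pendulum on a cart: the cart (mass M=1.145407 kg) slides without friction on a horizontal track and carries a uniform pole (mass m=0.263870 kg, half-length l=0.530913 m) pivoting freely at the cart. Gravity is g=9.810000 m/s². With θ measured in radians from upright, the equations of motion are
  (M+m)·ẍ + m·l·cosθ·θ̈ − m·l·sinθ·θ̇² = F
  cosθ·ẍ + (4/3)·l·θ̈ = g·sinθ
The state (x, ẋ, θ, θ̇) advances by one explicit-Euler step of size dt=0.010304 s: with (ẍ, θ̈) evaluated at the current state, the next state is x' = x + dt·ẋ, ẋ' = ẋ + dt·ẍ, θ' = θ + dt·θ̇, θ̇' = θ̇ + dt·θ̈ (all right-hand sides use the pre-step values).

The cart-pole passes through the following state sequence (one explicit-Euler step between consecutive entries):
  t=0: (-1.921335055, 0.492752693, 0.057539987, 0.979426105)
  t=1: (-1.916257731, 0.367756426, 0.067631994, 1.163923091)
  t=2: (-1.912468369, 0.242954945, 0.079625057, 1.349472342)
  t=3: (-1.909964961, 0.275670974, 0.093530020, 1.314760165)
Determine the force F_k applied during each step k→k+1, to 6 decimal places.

step 0→1:
  ẍ = (ẋ'−ẋ)/dt = (0.367756426−0.492752693)/0.010304 = -12.130849
  θ̈ = (θ̇'−θ̇)/dt = (1.163923091−0.979426105)/0.010304 = 17.905375
  sinθ=0.057508, cosθ=0.998345
  F = (M+m)·ẍ + m·l·cosθ·θ̈ − m·l·sinθ·θ̇² = -17.095726 + 2.504249 − 0.007728 = -14.599206
step 1→2:
  ẍ = (ẋ'−ẋ)/dt = (0.242954945−0.367756426)/0.010304 = -12.111945
  θ̈ = (θ̇'−θ̇)/dt = (1.349472342−1.163923091)/0.010304 = 18.007497
  sinθ=0.067580, cosθ=0.997714
  F = (M+m)·ẍ + m·l·cosθ·θ̈ − m·l·sinθ·θ̇² = -17.069085 + 2.516939 − 0.012826 = -14.564972
step 2→3:
  ẍ = (ẋ'−ẋ)/dt = (0.275670974−0.242954945)/0.010304 = 3.175080
  θ̈ = (θ̇'−θ̇)/dt = (1.314760165−1.349472342)/0.010304 = -3.368806
  sinθ=0.079541, cosθ=0.996832
  F = (M+m)·ẍ + m·l·cosθ·θ̈ − m·l·sinθ·θ̇² = 4.474568 + -0.470448 − 0.020292 = 3.983828

F_0 = -14.599206 N
F_1 = -14.564972 N
F_2 = 3.983828 N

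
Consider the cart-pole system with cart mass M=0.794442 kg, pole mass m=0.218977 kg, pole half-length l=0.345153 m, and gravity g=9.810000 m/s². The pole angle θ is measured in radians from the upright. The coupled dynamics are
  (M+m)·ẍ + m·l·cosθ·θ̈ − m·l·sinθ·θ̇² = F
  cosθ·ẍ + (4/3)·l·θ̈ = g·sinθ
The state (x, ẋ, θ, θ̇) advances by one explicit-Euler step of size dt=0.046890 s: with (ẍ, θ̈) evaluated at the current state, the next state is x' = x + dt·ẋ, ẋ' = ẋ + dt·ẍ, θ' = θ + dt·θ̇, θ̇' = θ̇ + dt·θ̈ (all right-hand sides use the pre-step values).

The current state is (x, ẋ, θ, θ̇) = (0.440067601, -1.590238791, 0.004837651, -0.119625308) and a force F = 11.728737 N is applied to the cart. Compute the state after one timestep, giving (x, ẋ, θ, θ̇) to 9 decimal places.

(0.365501304, -0.943039454, -0.000771580, -1.521104864)

sinθ=0.004837632, cosθ=0.999988299
temp = (F + m·l·θ̇²·sinθ)/(M+m) = (11.728737 + 0.000005232)/1.013419 = 11.573438264
θ̈ = (g·sinθ − cosθ·temp)/(l·(4/3 − m·cos²θ/(M+m))) = -29.888666153
ẍ = temp − m·l·θ̈·cosθ/(M+m) = 13.802502398
Euler: x'=0.440067601+0.046890·-1.590238791=0.365501304, ẋ'=-1.590238791+0.046890·13.802502398=-0.943039454
       θ'=0.004837651+0.046890·-0.119625308=-0.000771580, θ̇'=-0.119625308+0.046890·-29.888666153=-1.521104864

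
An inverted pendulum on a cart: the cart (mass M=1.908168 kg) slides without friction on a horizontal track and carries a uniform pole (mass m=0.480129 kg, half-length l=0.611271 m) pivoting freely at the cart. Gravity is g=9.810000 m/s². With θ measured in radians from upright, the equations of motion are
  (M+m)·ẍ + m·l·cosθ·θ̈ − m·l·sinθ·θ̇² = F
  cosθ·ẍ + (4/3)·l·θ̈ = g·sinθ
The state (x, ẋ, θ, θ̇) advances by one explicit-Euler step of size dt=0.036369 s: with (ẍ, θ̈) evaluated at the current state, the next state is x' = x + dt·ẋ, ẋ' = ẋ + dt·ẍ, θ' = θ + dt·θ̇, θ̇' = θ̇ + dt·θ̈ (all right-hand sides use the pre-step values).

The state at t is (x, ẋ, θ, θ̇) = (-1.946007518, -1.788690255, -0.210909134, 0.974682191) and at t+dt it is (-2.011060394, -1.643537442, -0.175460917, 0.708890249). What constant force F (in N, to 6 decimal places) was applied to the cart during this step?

F = 7.492987 N

ẍ = (ẋ'−ẋ)/dt = (-1.643537442−-1.788690255)/0.036369 = 3.991114
θ̈ = (θ̇'−θ̇)/dt = (0.708890249−0.974682191)/0.036369 = -7.308200
sinθ=-0.209349, cosθ=0.977841
F = (M+m)·ẍ + m·l·cosθ·θ̈ − m·l·sinθ·θ̇² = 9.531965 + -2.097348 − -0.058370 = 7.492987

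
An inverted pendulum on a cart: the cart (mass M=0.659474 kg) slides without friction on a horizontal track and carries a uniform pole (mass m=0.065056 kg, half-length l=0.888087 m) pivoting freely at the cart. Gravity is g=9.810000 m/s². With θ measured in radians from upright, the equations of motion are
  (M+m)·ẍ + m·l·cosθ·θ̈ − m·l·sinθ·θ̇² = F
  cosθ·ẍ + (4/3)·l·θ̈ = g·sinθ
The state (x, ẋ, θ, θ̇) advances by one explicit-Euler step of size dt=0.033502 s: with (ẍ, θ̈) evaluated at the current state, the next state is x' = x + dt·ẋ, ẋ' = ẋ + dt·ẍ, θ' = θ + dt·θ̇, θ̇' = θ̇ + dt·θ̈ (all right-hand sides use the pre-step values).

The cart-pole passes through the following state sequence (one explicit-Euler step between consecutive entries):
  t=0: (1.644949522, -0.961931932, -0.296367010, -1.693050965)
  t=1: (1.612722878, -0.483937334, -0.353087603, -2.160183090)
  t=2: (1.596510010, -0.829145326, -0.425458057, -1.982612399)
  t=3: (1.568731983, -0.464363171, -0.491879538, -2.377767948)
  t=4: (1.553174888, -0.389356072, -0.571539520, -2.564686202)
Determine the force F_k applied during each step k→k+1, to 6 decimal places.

step 0→1:
  ẍ = (ẋ'−ẋ)/dt = (-0.483937334−-0.961931932)/0.033502 = 14.267644
  θ̈ = (θ̇'−θ̇)/dt = (-2.160183090−-1.693050965)/0.033502 = -13.943410
  sinθ=-0.292048, cosθ=0.956404
  F = (M+m)·ẍ + m·l·cosθ·θ̈ − m·l·sinθ·θ̇² = 10.337336 + -0.770465 − -0.048366 = 9.615236
step 1→2:
  ẍ = (ẋ'−ẋ)/dt = (-0.829145326−-0.483937334)/0.033502 = -10.304101
  θ̈ = (θ̇'−θ̇)/dt = (-1.982612399−-2.160183090)/0.033502 = 5.300301
  sinθ=-0.345797, cosθ=0.938310
  F = (M+m)·ẍ + m·l·cosθ·θ̈ − m·l·sinθ·θ̇² = -7.465630 + 0.287336 − -0.093228 = -7.085067
step 2→3:
  ẍ = (ẋ'−ẋ)/dt = (-0.464363171−-0.829145326)/0.033502 = 10.888370
  θ̈ = (θ̇'−θ̇)/dt = (-2.377767948−-1.982612399)/0.033502 = -11.794984
  sinθ=-0.412738, cosθ=0.910850
  F = (M+m)·ẍ + m·l·cosθ·θ̈ − m·l·sinθ·θ̇² = 7.888950 + -0.620707 − -0.093733 = 7.361976
step 3→4:
  ẍ = (ẋ'−ẋ)/dt = (-0.389356072−-0.464363171)/0.033502 = 2.238884
  θ̈ = (θ̇'−θ̇)/dt = (-2.564686202−-2.377767948)/0.033502 = -5.579316
  sinθ=-0.472283, cosθ=0.881447
  F = (M+m)·ẍ + m·l·cosθ·θ̈ − m·l·sinθ·θ̇² = 1.622139 + -0.284132 − -0.154271 = 1.492278

F_0 = 9.615236 N
F_1 = -7.085067 N
F_2 = 7.361976 N
F_3 = 1.492278 N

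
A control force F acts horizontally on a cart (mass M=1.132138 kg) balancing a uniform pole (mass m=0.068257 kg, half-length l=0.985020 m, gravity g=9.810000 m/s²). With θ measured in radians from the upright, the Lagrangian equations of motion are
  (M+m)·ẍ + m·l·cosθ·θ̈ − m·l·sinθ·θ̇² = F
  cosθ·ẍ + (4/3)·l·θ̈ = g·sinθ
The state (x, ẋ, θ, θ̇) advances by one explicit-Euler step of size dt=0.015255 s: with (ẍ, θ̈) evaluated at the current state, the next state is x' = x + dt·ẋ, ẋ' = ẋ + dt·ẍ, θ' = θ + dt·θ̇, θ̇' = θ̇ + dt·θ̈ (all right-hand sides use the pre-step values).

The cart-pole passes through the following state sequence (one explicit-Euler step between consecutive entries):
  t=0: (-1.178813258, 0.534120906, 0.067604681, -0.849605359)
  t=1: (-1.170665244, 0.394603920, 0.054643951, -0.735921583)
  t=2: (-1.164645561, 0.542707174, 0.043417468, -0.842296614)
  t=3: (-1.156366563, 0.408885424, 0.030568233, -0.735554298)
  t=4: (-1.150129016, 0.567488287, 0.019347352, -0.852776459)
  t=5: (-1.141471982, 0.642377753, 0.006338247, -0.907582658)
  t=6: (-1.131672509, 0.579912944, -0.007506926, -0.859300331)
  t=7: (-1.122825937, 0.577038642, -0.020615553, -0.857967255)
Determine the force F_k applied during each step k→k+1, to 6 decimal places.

step 0→1:
  ẍ = (ẋ'−ẋ)/dt = (0.394603920−0.534120906)/0.015255 = -9.145656
  θ̈ = (θ̇'−θ̇)/dt = (-0.735921583−-0.849605359)/0.015255 = 7.452230
  sinθ=0.067553, cosθ=0.997716
  F = (M+m)·ẍ + m·l·cosθ·θ̈ − m·l·sinθ·θ̇² = -10.978400 + 0.499903 − 0.003278 = -10.481776
step 1→2:
  ẍ = (ẋ'−ẋ)/dt = (0.542707174−0.394603920)/0.015255 = 9.708506
  θ̈ = (θ̇'−θ̇)/dt = (-0.842296614−-0.735921583)/0.015255 = -6.973126
  sinθ=0.054617, cosθ=0.998507
  F = (M+m)·ẍ + m·l·cosθ·θ̈ − m·l·sinθ·θ̇² = 11.654042 + -0.468135 − 0.001989 = 11.183918
step 2→3:
  ẍ = (ẋ'−ẋ)/dt = (0.408885424−0.542707174)/0.015255 = -8.772321
  θ̈ = (θ̇'−θ̇)/dt = (-0.735554298−-0.842296614)/0.015255 = 6.997202
  sinθ=0.043404, cosθ=0.999058
  F = (M+m)·ẍ + m·l·cosθ·θ̈ − m·l·sinθ·θ̇² = -10.530250 + 0.470010 − 0.002070 = -10.062310
step 3→4:
  ẍ = (ẋ'−ẋ)/dt = (0.567488287−0.408885424)/0.015255 = 10.396779
  θ̈ = (θ̇'−θ̇)/dt = (-0.852776459−-0.735554298)/0.015255 = -7.684180
  sinθ=0.030563, cosθ=0.999533
  F = (M+m)·ẍ + m·l·cosθ·θ̈ − m·l·sinθ·θ̇² = 12.480241 + -0.516401 − 0.001112 = 11.962729
step 4→5:
  ẍ = (ẋ'−ẋ)/dt = (0.642377753−0.567488287)/0.015255 = 4.909175
  θ̈ = (θ̇'−θ̇)/dt = (-0.907582658−-0.852776459)/0.015255 = -3.592671
  sinθ=0.019346, cosθ=0.999813
  F = (M+m)·ẍ + m·l·cosθ·θ̈ − m·l·sinθ·θ̇² = 5.892949 + -0.241506 − 0.000946 = 5.650497
step 5→6:
  ẍ = (ẋ'−ẋ)/dt = (0.579912944−0.642377753)/0.015255 = -4.094711
  θ̈ = (θ̇'−θ̇)/dt = (-0.859300331−-0.907582658)/0.015255 = 3.165016
  sinθ=0.006338, cosθ=0.999980
  F = (M+m)·ẍ + m·l·cosθ·θ̈ − m·l·sinθ·θ̇² = -4.915270 + 0.212794 − 0.000351 = -4.702827
step 6→7:
  ẍ = (ẋ'−ẋ)/dt = (0.577038642−0.579912944)/0.015255 = -0.188417
  θ̈ = (θ̇'−θ̇)/dt = (-0.857967255−-0.859300331)/0.015255 = 0.087386
  sinθ=-0.007507, cosθ=0.999972
  F = (M+m)·ẍ + m·l·cosθ·θ̈ − m·l·sinθ·θ̇² = -0.226175 + 0.005875 − -0.000373 = -0.219927

F_0 = -10.481776 N
F_1 = 11.183918 N
F_2 = -10.062310 N
F_3 = 11.962729 N
F_4 = 5.650497 N
F_5 = -4.702827 N
F_6 = -0.219927 N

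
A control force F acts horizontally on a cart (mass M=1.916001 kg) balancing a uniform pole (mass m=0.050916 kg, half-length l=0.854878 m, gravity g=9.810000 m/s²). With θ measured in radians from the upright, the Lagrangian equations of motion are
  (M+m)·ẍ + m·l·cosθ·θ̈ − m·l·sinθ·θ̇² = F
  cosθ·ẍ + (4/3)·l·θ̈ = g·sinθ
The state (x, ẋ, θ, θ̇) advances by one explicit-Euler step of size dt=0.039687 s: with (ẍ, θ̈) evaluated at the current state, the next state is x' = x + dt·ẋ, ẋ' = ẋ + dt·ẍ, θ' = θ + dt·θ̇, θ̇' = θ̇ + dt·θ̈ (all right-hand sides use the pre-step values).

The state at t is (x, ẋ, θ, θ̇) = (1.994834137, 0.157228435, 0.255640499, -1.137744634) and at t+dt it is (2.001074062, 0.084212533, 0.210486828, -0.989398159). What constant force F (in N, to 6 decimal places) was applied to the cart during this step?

ẍ = (ẋ'−ẋ)/dt = (0.084212533−0.157228435)/0.039687 = -1.839794
θ̈ = (θ̇'−θ̇)/dt = (-0.989398159−-1.137744634)/0.039687 = 3.737911
sinθ=0.252865, cosθ=0.967502
F = (M+m)·ẍ + m·l·cosθ·θ̈ − m·l·sinθ·θ̇² = -3.618722 + 0.157412 − 0.014247 = -3.475557

F = -3.475557 N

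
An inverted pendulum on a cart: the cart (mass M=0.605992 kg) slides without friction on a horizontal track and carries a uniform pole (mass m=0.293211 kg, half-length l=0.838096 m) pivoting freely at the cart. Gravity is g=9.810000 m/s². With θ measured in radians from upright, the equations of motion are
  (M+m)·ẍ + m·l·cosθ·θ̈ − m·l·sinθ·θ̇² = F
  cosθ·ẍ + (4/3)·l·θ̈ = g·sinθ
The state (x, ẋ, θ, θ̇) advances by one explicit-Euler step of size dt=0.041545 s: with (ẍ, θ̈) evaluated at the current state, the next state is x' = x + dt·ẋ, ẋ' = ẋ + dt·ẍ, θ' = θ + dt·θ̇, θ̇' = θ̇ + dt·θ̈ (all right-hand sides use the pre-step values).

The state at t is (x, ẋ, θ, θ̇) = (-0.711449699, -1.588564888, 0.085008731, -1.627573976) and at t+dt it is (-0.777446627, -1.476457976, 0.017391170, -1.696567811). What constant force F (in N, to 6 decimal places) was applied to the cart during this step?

F = 1.964554 N

ẍ = (ẋ'−ẋ)/dt = (-1.476457976−-1.588564888)/0.041545 = 2.698445
θ̈ = (θ̇'−θ̇)/dt = (-1.696567811−-1.627573976)/0.041545 = -1.660701
sinθ=0.084906, cosθ=0.996389
F = (M+m)·ẍ + m·l·cosθ·θ̈ − m·l·sinθ·θ̇² = 2.426450 + -0.406625 − 0.055271 = 1.964554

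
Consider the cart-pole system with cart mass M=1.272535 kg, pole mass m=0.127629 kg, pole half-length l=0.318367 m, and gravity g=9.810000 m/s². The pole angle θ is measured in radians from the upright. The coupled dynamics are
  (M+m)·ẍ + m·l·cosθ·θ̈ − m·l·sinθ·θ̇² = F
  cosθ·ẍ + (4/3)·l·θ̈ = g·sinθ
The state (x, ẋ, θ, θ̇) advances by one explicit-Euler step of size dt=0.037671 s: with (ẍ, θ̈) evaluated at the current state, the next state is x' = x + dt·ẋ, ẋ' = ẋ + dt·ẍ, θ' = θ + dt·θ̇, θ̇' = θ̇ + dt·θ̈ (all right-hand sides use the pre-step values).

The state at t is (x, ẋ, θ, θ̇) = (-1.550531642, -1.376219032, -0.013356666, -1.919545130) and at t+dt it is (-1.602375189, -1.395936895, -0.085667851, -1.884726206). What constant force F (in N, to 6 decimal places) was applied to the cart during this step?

F = -0.693325 N

ẍ = (ẋ'−ẋ)/dt = (-1.395936895−-1.376219032)/0.037671 = -0.523423
θ̈ = (θ̇'−θ̇)/dt = (-1.884726206−-1.919545130)/0.037671 = 0.924290
sinθ=-0.013356, cosθ=0.999911
F = (M+m)·ẍ + m·l·cosθ·θ̈ − m·l·sinθ·θ̇² = -0.732878 + 0.037553 − -0.002000 = -0.693325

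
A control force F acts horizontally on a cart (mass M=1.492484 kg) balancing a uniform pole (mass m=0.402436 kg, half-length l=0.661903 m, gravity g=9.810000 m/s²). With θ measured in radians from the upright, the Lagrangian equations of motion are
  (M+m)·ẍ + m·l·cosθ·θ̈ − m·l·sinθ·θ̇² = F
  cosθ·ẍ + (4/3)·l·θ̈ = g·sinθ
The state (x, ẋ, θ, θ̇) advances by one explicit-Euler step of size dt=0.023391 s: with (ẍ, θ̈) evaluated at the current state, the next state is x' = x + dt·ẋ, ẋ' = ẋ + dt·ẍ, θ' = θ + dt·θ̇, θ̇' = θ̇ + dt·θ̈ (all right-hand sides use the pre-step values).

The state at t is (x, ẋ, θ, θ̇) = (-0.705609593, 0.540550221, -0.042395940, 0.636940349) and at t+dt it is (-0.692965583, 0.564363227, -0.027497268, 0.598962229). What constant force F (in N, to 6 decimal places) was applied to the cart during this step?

F = 1.501586 N

ẍ = (ẋ'−ẋ)/dt = (0.564363227−0.540550221)/0.023391 = 1.018041
θ̈ = (θ̇'−θ̇)/dt = (0.598962229−0.636940349)/0.023391 = -1.623621
sinθ=-0.042383, cosθ=0.999101
F = (M+m)·ẍ + m·l·cosθ·θ̈ − m·l·sinθ·θ̇² = 1.929107 + -0.432101 − -0.004580 = 1.501586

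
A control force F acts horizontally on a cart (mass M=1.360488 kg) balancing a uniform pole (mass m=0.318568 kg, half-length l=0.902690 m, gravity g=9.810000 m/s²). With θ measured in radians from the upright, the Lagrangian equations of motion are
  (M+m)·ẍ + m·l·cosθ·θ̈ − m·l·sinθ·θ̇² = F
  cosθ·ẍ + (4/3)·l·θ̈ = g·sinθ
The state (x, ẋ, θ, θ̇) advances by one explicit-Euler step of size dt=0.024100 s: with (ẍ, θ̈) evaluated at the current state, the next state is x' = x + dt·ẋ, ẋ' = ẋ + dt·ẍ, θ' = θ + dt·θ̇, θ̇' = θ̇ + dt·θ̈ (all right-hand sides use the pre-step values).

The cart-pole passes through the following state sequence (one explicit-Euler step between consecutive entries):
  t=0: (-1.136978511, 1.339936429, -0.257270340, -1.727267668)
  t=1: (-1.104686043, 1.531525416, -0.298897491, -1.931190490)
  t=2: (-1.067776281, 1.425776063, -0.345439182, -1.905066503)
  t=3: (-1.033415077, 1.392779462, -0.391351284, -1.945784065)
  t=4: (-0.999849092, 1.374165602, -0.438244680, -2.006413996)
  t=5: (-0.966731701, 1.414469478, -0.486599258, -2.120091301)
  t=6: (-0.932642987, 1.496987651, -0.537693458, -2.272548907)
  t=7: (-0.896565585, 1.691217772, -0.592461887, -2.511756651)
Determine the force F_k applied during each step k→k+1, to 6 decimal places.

F_0 = 11.213191 N
F_1 = -6.753888 N
F_2 = -2.402643 N
F_3 = -1.550299 N
F_4 = 2.070996 N
F_5 = 4.745487 N
F_6 = 11.841176 N

step 0→1:
  ẍ = (ẋ'−ẋ)/dt = (1.531525416−1.339936429)/0.024100 = 7.949750
  θ̈ = (θ̇'−θ̇)/dt = (-1.931190490−-1.727267668)/0.024100 = -8.461528
  sinθ=-0.254442, cosθ=0.967088
  F = (M+m)·ẍ + m·l·cosθ·θ̈ − m·l·sinθ·θ̇² = 13.348076 + -2.353183 − -0.218297 = 11.213191
step 1→2:
  ẍ = (ẋ'−ẋ)/dt = (1.425776063−1.531525416)/0.024100 = -4.387940
  θ̈ = (θ̇'−θ̇)/dt = (-1.905066503−-1.931190490)/0.024100 = 1.083983
  sinθ=-0.294467, cosθ=0.955662
  F = (M+m)·ẍ + m·l·cosθ·θ̈ − m·l·sinθ·θ̇² = -7.367597 + 0.297898 − -0.315811 = -6.753888
step 2→3:
  ẍ = (ẋ'−ẋ)/dt = (1.392779462−1.425776063)/0.024100 = -1.369154
  θ̈ = (θ̇'−θ̇)/dt = (-1.945784065−-1.905066503)/0.024100 = -1.689525
  sinθ=-0.338610, cosθ=0.940927
  F = (M+m)·ẍ + m·l·cosθ·θ̈ − m·l·sinθ·θ̇² = -2.298886 + -0.457153 − -0.353395 = -2.402643
step 3→4:
  ẍ = (ẋ'−ẋ)/dt = (1.374165602−1.392779462)/0.024100 = -0.772359
  θ̈ = (θ̇'−θ̇)/dt = (-2.006413996−-1.945784065)/0.024100 = -2.515765
  sinθ=-0.381438, cosθ=0.924394
  F = (M+m)·ẍ + m·l·cosθ·θ̈ − m·l·sinθ·θ̇² = -1.296835 + -0.668757 − -0.415292 = -1.550299
step 4→5:
  ẍ = (ẋ'−ẋ)/dt = (1.414469478−1.374165602)/0.024100 = 1.672360
  θ̈ = (θ̇'−θ̇)/dt = (-2.120091301−-2.006413996)/0.024100 = -4.716901
  sinθ=-0.424351, cosθ=0.905498
  F = (M+m)·ẍ + m·l·cosθ·θ̈ − m·l·sinθ·θ̇² = 2.807986 + -1.228245 − -0.491255 = 2.070996
step 5→6:
  ẍ = (ẋ'−ẋ)/dt = (1.496987651−1.414469478)/0.024100 = 3.423991
  θ̈ = (θ̇'−θ̇)/dt = (-2.272548907−-2.120091301)/0.024100 = -6.326042
  sinθ=-0.467623, cosθ=0.883928
  F = (M+m)·ẍ + m·l·cosθ·θ̈ − m·l·sinθ·θ̇² = 5.749072 + -1.608014 − -0.604429 = 4.745487
step 6→7:
  ẍ = (ẋ'−ẋ)/dt = (1.691217772−1.496987651)/0.024100 = 8.059341
  θ̈ = (θ̇'−θ̇)/dt = (-2.511756651−-2.272548907)/0.024100 = -9.925633
  sinθ=-0.512156, cosθ=0.858892
  F = (M+m)·ẍ + m·l·cosθ·θ̈ − m·l·sinθ·θ̇² = 13.532085 + -2.451533 − -0.760624 = 11.841176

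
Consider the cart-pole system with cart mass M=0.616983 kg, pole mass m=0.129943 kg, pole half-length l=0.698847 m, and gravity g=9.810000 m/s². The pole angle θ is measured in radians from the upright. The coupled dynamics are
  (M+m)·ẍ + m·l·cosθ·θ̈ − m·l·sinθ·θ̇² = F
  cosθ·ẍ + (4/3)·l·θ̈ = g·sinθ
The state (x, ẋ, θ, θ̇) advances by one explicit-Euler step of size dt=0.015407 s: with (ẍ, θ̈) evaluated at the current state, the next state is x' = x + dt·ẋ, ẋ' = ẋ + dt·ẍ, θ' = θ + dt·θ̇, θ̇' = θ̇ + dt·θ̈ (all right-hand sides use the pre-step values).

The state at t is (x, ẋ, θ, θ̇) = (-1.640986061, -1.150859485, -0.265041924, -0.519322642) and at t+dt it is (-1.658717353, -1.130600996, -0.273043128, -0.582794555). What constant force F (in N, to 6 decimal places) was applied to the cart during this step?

ẍ = (ẋ'−ẋ)/dt = (-1.130600996−-1.150859485)/0.015407 = 1.314889
θ̈ = (θ̇'−θ̇)/dt = (-0.582794555−-0.519322642)/0.015407 = -4.119680
sinθ=-0.261950, cosθ=0.965082
F = (M+m)·ẍ + m·l·cosθ·θ̈ − m·l·sinθ·θ̇² = 0.982125 + -0.361046 − -0.006415 = 0.627494

F = 0.627494 N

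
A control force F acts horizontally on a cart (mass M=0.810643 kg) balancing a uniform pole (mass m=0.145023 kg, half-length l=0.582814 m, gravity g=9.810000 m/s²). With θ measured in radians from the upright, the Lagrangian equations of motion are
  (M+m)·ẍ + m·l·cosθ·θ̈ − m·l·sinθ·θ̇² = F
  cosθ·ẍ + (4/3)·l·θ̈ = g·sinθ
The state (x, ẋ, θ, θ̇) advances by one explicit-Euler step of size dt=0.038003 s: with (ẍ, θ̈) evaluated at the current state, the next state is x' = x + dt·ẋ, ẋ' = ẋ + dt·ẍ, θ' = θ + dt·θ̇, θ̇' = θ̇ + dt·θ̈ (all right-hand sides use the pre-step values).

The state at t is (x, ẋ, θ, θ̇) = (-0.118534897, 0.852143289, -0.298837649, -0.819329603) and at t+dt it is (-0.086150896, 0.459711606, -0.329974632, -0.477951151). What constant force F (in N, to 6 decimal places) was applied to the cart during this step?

ẍ = (ẋ'−ẋ)/dt = (0.459711606−0.852143289)/0.038003 = -10.326334
θ̈ = (θ̇'−θ̇)/dt = (-0.477951151−-0.819329603)/0.038003 = 8.982934
sinθ=-0.294410, cosθ=0.955679
F = (M+m)·ẍ + m·l·cosθ·θ̈ − m·l·sinθ·θ̇² = -9.868527 + 0.725600 − -0.016705 = -9.126222

F = -9.126222 N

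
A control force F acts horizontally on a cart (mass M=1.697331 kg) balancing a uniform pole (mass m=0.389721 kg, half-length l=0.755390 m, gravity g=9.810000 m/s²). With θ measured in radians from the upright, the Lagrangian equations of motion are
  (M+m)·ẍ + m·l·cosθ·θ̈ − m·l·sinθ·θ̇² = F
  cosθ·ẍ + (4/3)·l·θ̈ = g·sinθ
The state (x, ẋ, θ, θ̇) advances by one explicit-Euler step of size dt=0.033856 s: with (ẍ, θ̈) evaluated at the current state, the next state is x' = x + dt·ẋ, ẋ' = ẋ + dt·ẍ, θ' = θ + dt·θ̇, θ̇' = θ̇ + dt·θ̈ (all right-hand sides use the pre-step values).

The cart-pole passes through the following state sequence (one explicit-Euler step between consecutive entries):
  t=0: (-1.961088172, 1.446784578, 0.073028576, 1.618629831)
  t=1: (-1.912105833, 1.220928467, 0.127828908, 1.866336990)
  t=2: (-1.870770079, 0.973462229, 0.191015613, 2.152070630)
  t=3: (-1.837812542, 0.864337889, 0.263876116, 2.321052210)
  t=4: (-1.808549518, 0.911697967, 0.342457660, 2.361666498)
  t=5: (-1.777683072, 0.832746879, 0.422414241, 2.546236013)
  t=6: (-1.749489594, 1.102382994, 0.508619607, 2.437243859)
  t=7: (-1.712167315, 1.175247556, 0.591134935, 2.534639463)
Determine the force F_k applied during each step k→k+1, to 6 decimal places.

F_0 = -11.830998 N
F_1 = -12.921475 N
F_2 = -5.543188 N
F_3 = 2.846784 N
F_4 = -3.906600 N
F_5 = 14.974813 N
F_6 = 4.379842 N

step 0→1:
  ẍ = (ẋ'−ẋ)/dt = (1.220928467−1.446784578)/0.033856 = -6.671081
  θ̈ = (θ̇'−θ̇)/dt = (1.866336990−1.618629831)/0.033856 = 7.316492
  sinθ=0.072964, cosθ=0.997335
  F = (M+m)·ẍ + m·l·cosθ·θ̈ − m·l·sinθ·θ̇² = -13.922892 + 2.148171 − 0.056276 = -11.830998
step 1→2:
  ẍ = (ẋ'−ẋ)/dt = (0.973462229−1.220928467)/0.033856 = -7.309376
  θ̈ = (θ̇'−θ̇)/dt = (2.152070630−1.866336990)/0.033856 = 8.439675
  sinθ=0.127481, cosθ=0.991841
  F = (M+m)·ẍ + m·l·cosθ·θ̈ − m·l·sinθ·θ̇² = -15.255048 + 2.464296 − 0.130723 = -12.921475
step 2→3:
  ẍ = (ẋ'−ẋ)/dt = (0.864337889−0.973462229)/0.033856 = -3.223191
  θ̈ = (θ̇'−θ̇)/dt = (2.321052210−2.152070630)/0.033856 = 4.991186
  sinθ=0.189856, cosθ=0.981812
  F = (M+m)·ẍ + m·l·cosθ·θ̈ − m·l·sinθ·θ̇² = -6.726966 + 1.442637 − 0.258859 = -5.543188
step 3→4:
  ẍ = (ẋ'−ẋ)/dt = (0.911697967−0.864337889)/0.033856 = 1.398868
  θ̈ = (θ̇'−θ̇)/dt = (2.361666498−2.321052210)/0.033856 = 1.199619
  sinθ=0.260824, cosθ=0.965386
  F = (M+m)·ẍ + m·l·cosθ·θ̈ − m·l·sinθ·θ̇² = 2.919510 + 0.340933 − 0.413660 = 2.846784
step 4→5:
  ẍ = (ẋ'−ẋ)/dt = (0.832746879−0.911697967)/0.033856 = -2.331967
  θ̈ = (θ̇'−θ̇)/dt = (2.546236013−2.361666498)/0.033856 = 5.451604
  sinθ=0.335803, cosθ=0.941932
  F = (M+m)·ẍ + m·l·cosθ·θ̈ − m·l·sinθ·θ̇² = -4.866937 + 1.511712 − 0.551375 = -3.906600
step 5→6:
  ẍ = (ẋ'−ẋ)/dt = (1.102382994−0.832746879)/0.033856 = 7.964205
  θ̈ = (θ̇'−θ̇)/dt = (2.437243859−2.546236013)/0.033856 = -3.219286
  sinθ=0.409964, cosθ=0.912102
  F = (M+m)·ẍ + m·l·cosθ·θ̈ − m·l·sinθ·θ̇² = 16.621709 + -0.864426 − 0.782470 = 14.974813
step 6→7:
  ẍ = (ẋ'−ẋ)/dt = (1.175247556−1.102382994)/0.033856 = 2.152191
  θ̈ = (θ̇'−θ̇)/dt = (2.534639463−2.437243859)/0.033856 = 2.876761
  sinθ=0.486972, cosθ=0.873418
  F = (M+m)·ẍ + m·l·cosθ·θ̈ − m·l·sinθ·θ̇² = 4.491734 + 0.739692 − 0.851583 = 4.379842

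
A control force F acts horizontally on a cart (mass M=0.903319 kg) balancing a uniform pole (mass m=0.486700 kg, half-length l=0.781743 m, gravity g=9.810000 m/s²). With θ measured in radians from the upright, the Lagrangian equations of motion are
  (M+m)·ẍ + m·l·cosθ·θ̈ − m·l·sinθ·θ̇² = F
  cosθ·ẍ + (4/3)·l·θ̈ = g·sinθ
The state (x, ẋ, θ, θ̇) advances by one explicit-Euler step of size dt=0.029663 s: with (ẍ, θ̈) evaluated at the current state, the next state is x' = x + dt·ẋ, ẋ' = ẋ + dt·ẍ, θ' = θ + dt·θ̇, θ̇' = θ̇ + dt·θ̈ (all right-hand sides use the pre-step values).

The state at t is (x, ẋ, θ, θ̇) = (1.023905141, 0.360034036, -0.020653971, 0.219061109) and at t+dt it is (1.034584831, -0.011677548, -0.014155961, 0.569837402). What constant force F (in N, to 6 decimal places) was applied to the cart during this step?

ẍ = (ẋ'−ẋ)/dt = (-0.011677548−0.360034036)/0.029663 = -12.531153
θ̈ = (θ̇'−θ̇)/dt = (0.569837402−0.219061109)/0.029663 = 11.825382
sinθ=-0.020653, cosθ=0.999787
F = (M+m)·ẍ + m·l·cosθ·θ̈ − m·l·sinθ·θ̇² = -17.418540 + 4.498294 − -0.000377 = -12.919869

F = -12.919869 N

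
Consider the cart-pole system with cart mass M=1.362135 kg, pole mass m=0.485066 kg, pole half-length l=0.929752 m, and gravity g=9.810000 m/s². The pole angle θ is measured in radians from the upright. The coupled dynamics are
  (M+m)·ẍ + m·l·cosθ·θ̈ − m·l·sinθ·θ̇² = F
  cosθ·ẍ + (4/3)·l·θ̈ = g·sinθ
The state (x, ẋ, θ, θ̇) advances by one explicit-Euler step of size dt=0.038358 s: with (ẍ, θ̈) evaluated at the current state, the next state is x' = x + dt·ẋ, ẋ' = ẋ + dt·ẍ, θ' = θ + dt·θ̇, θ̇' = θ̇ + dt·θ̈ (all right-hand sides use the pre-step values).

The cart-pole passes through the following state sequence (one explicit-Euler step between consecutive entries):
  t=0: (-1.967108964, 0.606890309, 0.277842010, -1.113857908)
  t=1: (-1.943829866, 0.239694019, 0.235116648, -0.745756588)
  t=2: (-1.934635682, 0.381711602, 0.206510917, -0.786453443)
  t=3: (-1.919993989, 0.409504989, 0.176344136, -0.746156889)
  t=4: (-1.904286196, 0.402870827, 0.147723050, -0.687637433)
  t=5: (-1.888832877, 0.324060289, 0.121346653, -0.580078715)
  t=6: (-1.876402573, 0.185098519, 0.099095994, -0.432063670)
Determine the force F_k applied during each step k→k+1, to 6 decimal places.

step 0→1:
  ẍ = (ẋ'−ẋ)/dt = (0.239694019−0.606890309)/0.038358 = -9.572874
  θ̈ = (θ̇'−θ̇)/dt = (-0.745756588−-1.113857908)/0.038358 = 9.596468
  sinθ=0.274281, cosθ=0.961650
  F = (M+m)·ẍ + m·l·cosθ·θ̈ − m·l·sinθ·θ̇² = -17.683022 + 4.161944 − 0.153470 = -13.674548
step 1→2:
  ẍ = (ẋ'−ẋ)/dt = (0.381711602−0.239694019)/0.038358 = 3.702424
  θ̈ = (θ̇'−θ̇)/dt = (-0.786453443−-0.745756588)/0.038358 = -1.060974
  sinθ=0.232956, cosθ=0.972487
  F = (M+m)·ẍ + m·l·cosθ·θ̈ − m·l·sinθ·θ̇² = 6.839122 + -0.465325 − 0.058430 = 6.315366
step 2→3:
  ẍ = (ẋ'−ẋ)/dt = (0.409504989−0.381711602)/0.038358 = 0.724579
  θ̈ = (θ̇'−θ̇)/dt = (-0.746156889−-0.786453443)/0.038358 = 1.050538
  sinθ=0.205046, cosθ=0.978752
  F = (M+m)·ẍ + m·l·cosθ·θ̈ − m·l·sinθ·θ̇² = 1.338442 + 0.463717 − 0.057196 = 1.744963
step 3→4:
  ẍ = (ẋ'−ẋ)/dt = (0.402870827−0.409504989)/0.038358 = -0.172954
  θ̈ = (θ̇'−θ̇)/dt = (-0.687637433−-0.746156889)/0.038358 = 1.525613
  sinθ=0.175432, cosθ=0.984492
  F = (M+m)·ẍ + m·l·cosθ·θ̈ − m·l·sinθ·θ̇² = -0.319480 + 0.677367 − 0.044049 = 0.313838
step 4→5:
  ẍ = (ẋ'−ẋ)/dt = (0.324060289−0.402870827)/0.038358 = -2.054605
  θ̈ = (θ̇'−θ̇)/dt = (-0.580078715−-0.687637433)/0.038358 = 2.804075
  sinθ=0.147186, cosθ=0.989109
  F = (M+m)·ẍ + m·l·cosθ·θ̈ − m·l·sinθ·θ̇² = -3.795268 + 1.250840 − 0.031387 = -2.575816
step 5→6:
  ẍ = (ẋ'−ẋ)/dt = (0.185098519−0.324060289)/0.038358 = -3.622758
  θ̈ = (θ̇'−θ̇)/dt = (-0.432063670−-0.580078715)/0.038358 = 3.858779
  sinθ=0.121049, cosθ=0.992647
  F = (M+m)·ẍ + m·l·cosθ·θ̈ − m·l·sinθ·θ̇² = -6.691963 + 1.727478 − 0.018370 = -4.982855

F_0 = -13.674548 N
F_1 = 6.315366 N
F_2 = 1.744963 N
F_3 = 0.313838 N
F_4 = -2.575816 N
F_5 = -4.982855 N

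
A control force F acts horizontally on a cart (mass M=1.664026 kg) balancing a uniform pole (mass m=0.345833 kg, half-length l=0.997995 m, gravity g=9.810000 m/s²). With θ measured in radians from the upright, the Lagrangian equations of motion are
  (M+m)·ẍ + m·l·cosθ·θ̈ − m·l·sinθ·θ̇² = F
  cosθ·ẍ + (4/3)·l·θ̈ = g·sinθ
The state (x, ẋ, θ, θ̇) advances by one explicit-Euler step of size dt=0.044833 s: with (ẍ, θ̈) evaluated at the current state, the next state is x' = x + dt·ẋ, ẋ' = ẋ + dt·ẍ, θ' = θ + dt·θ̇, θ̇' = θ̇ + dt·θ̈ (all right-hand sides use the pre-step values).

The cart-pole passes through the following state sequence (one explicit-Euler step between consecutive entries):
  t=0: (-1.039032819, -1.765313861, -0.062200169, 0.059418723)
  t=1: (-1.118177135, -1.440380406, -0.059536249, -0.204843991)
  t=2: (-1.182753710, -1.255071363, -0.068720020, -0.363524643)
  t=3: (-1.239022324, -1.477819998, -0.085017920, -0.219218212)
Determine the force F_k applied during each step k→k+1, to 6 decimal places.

step 0→1:
  ẍ = (ẋ'−ẋ)/dt = (-1.440380406−-1.765313861)/0.044833 = 7.247640
  θ̈ = (θ̇'−θ̇)/dt = (-0.204843991−0.059418723)/0.044833 = -5.894379
  sinθ=-0.062160, cosθ=0.998066
  F = (M+m)·ẍ + m·l·cosθ·θ̈ − m·l·sinθ·θ̇² = 14.566735 + -2.030450 − -0.000076 = 12.536361
step 1→2:
  ẍ = (ẋ'−ẋ)/dt = (-1.255071363−-1.440380406)/0.044833 = 4.133318
  θ̈ = (θ̇'−θ̇)/dt = (-0.363524643−-0.204843991)/0.044833 = -3.539372
  sinθ=-0.059501, cosθ=0.998228
  F = (M+m)·ẍ + m·l·cosθ·θ̈ − m·l·sinθ·θ̇² = 8.307386 + -1.219413 − -0.000862 = 7.088835
step 2→3:
  ẍ = (ẋ'−ẋ)/dt = (-1.477819998−-1.255071363)/0.044833 = -4.968408
  θ̈ = (θ̇'−θ̇)/dt = (-0.219218212−-0.363524643)/0.044833 = 3.218755
  sinθ=-0.068666, cosθ=0.997640
  F = (M+m)·ẍ + m·l·cosθ·θ̈ − m·l·sinθ·θ̇² = -9.985800 + 1.108298 − -0.003132 = -8.874370

F_0 = 12.536361 N
F_1 = 7.088835 N
F_2 = -8.874370 N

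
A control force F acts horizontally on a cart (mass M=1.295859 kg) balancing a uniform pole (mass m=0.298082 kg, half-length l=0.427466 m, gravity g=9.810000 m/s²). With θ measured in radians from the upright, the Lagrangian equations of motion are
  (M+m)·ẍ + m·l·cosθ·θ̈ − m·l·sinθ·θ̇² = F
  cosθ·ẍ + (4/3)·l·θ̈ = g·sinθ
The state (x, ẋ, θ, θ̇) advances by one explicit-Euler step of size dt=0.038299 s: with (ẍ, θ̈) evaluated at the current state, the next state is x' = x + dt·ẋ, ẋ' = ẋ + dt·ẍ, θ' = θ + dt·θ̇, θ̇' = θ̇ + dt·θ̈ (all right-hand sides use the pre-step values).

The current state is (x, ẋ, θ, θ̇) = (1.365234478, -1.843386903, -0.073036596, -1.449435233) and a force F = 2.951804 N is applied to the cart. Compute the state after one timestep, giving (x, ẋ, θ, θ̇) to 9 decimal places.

(1.294634603, -1.757050855, -0.128548516, -1.648613004)

sinθ=-0.072971680, cosθ=0.997334013
temp = (F + m·l·θ̇²·sinθ)/(M+m) = (2.951804 + -0.019533915)/1.593941 = 1.839635272
θ̈ = (g·sinθ − cosθ·temp)/(l·(4/3 − m·cos²θ/(M+m))) = -5.200599775
ẍ = temp − m·l·θ̈·cosθ/(M+m) = 2.254263772
Euler: x'=1.365234478+0.038299·-1.843386903=1.294634603, ẋ'=-1.843386903+0.038299·2.254263772=-1.757050855
       θ'=-0.073036596+0.038299·-1.449435233=-0.128548516, θ̇'=-1.449435233+0.038299·-5.200599775=-1.648613004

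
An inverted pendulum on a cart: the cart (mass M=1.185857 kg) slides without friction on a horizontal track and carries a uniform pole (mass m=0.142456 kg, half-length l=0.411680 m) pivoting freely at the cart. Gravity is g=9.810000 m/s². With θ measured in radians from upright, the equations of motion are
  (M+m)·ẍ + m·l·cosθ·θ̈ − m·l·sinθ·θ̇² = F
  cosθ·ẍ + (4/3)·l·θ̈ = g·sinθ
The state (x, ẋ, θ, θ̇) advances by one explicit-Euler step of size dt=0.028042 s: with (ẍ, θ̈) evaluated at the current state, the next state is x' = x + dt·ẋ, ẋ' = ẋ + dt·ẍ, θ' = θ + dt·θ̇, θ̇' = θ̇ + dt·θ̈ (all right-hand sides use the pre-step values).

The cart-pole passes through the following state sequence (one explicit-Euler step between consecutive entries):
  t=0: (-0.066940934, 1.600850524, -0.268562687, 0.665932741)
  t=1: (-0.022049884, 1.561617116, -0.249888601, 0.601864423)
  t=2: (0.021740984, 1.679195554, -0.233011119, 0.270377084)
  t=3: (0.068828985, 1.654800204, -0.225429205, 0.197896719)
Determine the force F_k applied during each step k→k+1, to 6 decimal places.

step 0→1:
  ẍ = (ẋ'−ẋ)/dt = (1.561617116−1.600850524)/0.028042 = -1.399094
  θ̈ = (θ̇'−θ̇)/dt = (0.601864423−0.665932741)/0.028042 = -2.284727
  sinθ=-0.265346, cosθ=0.964153
  F = (M+m)·ẍ + m·l·cosθ·θ̈ − m·l·sinθ·θ̇² = -1.858435 + -0.129188 − -0.006901 = -1.980722
step 1→2:
  ẍ = (ẋ'−ẋ)/dt = (1.679195554−1.561617116)/0.028042 = 4.192940
  θ̈ = (θ̇'−θ̇)/dt = (0.270377084−0.601864423)/0.028042 = -11.821102
  sinθ=-0.247296, cosθ=0.968940
  F = (M+m)·ẍ + m·l·cosθ·θ̈ − m·l·sinθ·θ̇² = 5.569537 + -0.671731 − -0.005254 = 4.903060
step 2→3:
  ẍ = (ẋ'−ẋ)/dt = (1.654800204−1.679195554)/0.028042 = -0.869958
  θ̈ = (θ̇'−θ̇)/dt = (0.197896719−0.270377084)/0.028042 = -2.584707
  sinθ=-0.230908, cosθ=0.972976
  F = (M+m)·ẍ + m·l·cosθ·θ̈ − m·l·sinθ·θ̇² = -1.155576 + -0.147487 − -0.000990 = -1.302073

F_0 = -1.980722 N
F_1 = 4.903060 N
F_2 = -1.302073 N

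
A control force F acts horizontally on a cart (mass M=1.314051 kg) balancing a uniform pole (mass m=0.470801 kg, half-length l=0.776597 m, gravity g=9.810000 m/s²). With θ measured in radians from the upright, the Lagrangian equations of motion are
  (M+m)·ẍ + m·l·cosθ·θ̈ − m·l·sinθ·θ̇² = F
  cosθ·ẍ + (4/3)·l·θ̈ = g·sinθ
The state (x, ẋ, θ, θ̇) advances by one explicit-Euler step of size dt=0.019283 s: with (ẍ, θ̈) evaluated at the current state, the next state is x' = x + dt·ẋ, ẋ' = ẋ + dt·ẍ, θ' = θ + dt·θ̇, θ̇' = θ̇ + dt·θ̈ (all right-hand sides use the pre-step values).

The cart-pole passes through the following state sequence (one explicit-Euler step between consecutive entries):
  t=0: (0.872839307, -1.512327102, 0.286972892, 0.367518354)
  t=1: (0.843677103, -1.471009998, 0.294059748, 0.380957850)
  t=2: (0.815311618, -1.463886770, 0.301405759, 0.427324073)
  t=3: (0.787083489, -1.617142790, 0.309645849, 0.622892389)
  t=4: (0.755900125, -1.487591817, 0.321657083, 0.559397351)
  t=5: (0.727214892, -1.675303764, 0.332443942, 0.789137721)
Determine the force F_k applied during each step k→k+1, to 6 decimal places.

step 0→1:
  ẍ = (ẋ'−ẋ)/dt = (-1.471009998−-1.512327102)/0.019283 = 2.142670
  θ̈ = (θ̇'−θ̇)/dt = (0.380957850−0.367518354)/0.019283 = 0.696961
  sinθ=0.283050, cosθ=0.959105
  F = (M+m)·ẍ + m·l·cosθ·θ̈ − m·l·sinθ·θ̇² = 3.824349 + 0.244404 − 0.013978 = 4.054774
step 1→2:
  ẍ = (ẋ'−ẋ)/dt = (-1.463886770−-1.471009998)/0.019283 = 0.369405
  θ̈ = (θ̇'−θ̇)/dt = (0.427324073−0.380957850)/0.019283 = 2.404513
  sinθ=0.289840, cosθ=0.957075
  F = (M+m)·ẍ + m·l·cosθ·θ̈ − m·l·sinθ·θ̇² = 0.659332 + 0.841407 − 0.015380 = 1.485360
step 2→3:
  ẍ = (ẋ'−ẋ)/dt = (-1.617142790−-1.463886770)/0.019283 = -7.947727
  θ̈ = (θ̇'−θ̇)/dt = (0.622892389−0.427324073)/0.019283 = 10.142007
  sinθ=0.296863, cosθ=0.954920
  F = (M+m)·ẍ + m·l·cosθ·θ̈ − m·l·sinθ·θ̇² = -14.185516 + 3.540984 − 0.019820 = -10.664352
step 3→4:
  ẍ = (ẋ'−ẋ)/dt = (-1.487591817−-1.617142790)/0.019283 = 6.718403
  θ̈ = (θ̇'−θ̇)/dt = (0.559397351−0.622892389)/0.019283 = -3.292799
  sinθ=0.304721, cosθ=0.952442
  F = (M+m)·ẍ + m·l·cosθ·θ̈ − m·l·sinθ·θ̇² = 11.991356 + -1.146665 − 0.043228 = 10.801463
step 4→5:
  ẍ = (ẋ'−ẋ)/dt = (-1.675303764−-1.487591817)/0.019283 = -9.734582
  θ̈ = (θ̇'−θ̇)/dt = (0.789137721−0.559397351)/0.019283 = 11.914140
  sinθ=0.316139, cosθ=0.948713
  F = (M+m)·ẍ + m·l·cosθ·θ̈ − m·l·sinθ·θ̇² = -17.374788 + 4.132669 − 0.036170 = -13.278290

F_0 = 4.054774 N
F_1 = 1.485360 N
F_2 = -10.664352 N
F_3 = 10.801463 N
F_4 = -13.278290 N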